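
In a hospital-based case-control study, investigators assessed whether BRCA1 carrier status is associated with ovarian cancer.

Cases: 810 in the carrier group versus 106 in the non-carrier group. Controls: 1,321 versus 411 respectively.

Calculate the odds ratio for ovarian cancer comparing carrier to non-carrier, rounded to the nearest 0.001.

2.377

From the description: a = 810, b = 1321, c = 106, d = 411.
OR = (a·d)/(b·c) = (810 × 411) / (1321 × 106) = 332910 / 140026 = 2.37749
The odds of ovarian cancer are about 2.38 times as high in the carrier group.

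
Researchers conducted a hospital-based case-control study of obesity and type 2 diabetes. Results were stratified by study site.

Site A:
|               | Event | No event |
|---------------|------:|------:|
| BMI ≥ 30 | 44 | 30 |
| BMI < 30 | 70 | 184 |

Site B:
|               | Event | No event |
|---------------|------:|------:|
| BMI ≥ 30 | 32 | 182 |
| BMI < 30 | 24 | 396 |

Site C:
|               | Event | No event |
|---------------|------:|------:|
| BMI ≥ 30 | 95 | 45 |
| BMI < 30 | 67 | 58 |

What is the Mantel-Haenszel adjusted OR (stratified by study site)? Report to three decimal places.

2.654

OR_MH = Σ(aᵢdᵢ/nᵢ) / Σ(bᵢcᵢ/nᵢ), where nᵢ is the stratum total.
Stratum 1 (Site A): n = 328; a·d/n = 44·184/328 = 24.6829; b·c/n = 30·70/328 = 6.4024
Stratum 2 (Site B): n = 634; a·d/n = 32·396/634 = 19.9874; b·c/n = 182·24/634 = 6.8896
Stratum 3 (Site C): n = 265; a·d/n = 95·58/265 = 20.7925; b·c/n = 45·67/265 = 11.3774
OR_MH = (24.6829 + 19.9874 + 20.7925) / (6.4024 + 6.8896 + 11.3774) = 65.4628 / 24.6694 = 2.65360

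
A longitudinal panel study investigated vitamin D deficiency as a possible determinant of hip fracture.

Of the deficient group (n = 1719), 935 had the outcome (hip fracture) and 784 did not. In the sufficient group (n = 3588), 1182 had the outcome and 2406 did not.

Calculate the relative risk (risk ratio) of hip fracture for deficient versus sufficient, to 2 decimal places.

From the description: a = 935, b = 784, c = 1182, d = 2406.
Risk in exposed = 935/1719 = 0.54392; risk in unexposed = 1182/3588 = 0.32943.
RR = 0.54392 / 0.32943 = 1.65109
The risk among the exposed is 1.65 times that among the unexposed.

1.65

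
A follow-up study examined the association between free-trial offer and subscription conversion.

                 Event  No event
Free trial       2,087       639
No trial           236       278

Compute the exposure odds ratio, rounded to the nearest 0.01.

3.85

Cells: a = 2087, b = 639, c = 236, d = 278.
OR = (a·d)/(b·c) = (2087 × 278) / (639 × 236) = 580186 / 150804 = 3.84729
The odds of subscription conversion are about 3.85 times as high in the free trial group.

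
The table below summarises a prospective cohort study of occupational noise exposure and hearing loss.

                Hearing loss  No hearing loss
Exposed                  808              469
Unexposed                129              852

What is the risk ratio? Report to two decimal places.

Cells: a = 808, b = 469, c = 129, d = 852.
Risk in exposed = 808/1277 = 0.63273; risk in unexposed = 129/981 = 0.13150.
RR = 0.63273 / 0.13150 = 4.81171
The risk among the exposed is 4.81 times that among the unexposed.

4.81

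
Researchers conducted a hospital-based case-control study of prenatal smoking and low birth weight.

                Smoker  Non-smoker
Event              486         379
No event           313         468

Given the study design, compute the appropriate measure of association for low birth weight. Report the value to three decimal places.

1.917

Reading the table with exposure as columns: a = 486 (Smoker, case), b = 313 (Smoker, non-case), c = 379 (Non-smoker, case), d = 468.
This is a hospital-based case-control study: participants were sampled on outcome status, so risks in the source population cannot be estimated directly — relative risk is not valid here. The odds ratio is the appropriate measure.
OR = (a·d)/(b·c) = (486 × 468) / (313 × 379) = 227448 / 118627 = 1.91734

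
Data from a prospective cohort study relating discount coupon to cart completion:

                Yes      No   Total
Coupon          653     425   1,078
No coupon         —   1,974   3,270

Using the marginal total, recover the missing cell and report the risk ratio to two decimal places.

1.53

The missing cell is in the unexposed row: 3270 − 1974 = 1296.
So a = 653, b = 425, c = 1296, d = 1974.
RR = [a/(a+b)] / [c/(c+d)] = (653/1078) / (1296/3270) = 0.60575/0.39633 = 1.52840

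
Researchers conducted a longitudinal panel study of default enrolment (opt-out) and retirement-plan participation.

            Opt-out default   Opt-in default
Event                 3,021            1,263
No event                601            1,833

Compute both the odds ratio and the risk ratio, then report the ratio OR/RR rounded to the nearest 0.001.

3.568

Reading the table with exposure as columns: a = 3021 (Opt-out default, case), b = 601 (Opt-out default, non-case), c = 1263 (Opt-in default, case), d = 1833.
OR = (3021·1833)/(601·1263) = 5537493/759063 = 7.29517
Risk in exposed = 3021/3622 = 0.83407; risk in unexposed = 1263/3096 = 0.40795; RR = 2.04456
OR/RR = 7.29517 / 2.04456 = 3.56809
The outcome is not rare, so the OR lies further from 1 than the RR.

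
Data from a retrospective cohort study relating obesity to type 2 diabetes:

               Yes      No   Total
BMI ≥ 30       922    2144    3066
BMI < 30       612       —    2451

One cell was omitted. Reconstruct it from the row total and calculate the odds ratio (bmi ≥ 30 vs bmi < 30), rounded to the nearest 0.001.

1.292

The missing cell is in the unexposed row: 2451 − 612 = 1839.
So a = 922, b = 2144, c = 612, d = 1839.
OR = (a·d)/(b·c) = (922 × 1839) / (2144 × 612) = 1695558 / 1312128 = 1.29222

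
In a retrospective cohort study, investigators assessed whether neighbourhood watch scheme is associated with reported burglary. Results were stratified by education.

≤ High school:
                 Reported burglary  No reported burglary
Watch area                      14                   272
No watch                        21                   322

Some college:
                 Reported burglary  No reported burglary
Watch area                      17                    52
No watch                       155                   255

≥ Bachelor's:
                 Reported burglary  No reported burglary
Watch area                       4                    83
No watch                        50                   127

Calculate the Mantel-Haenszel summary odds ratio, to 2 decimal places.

OR_MH = Σ(aᵢdᵢ/nᵢ) / Σ(bᵢcᵢ/nᵢ), where nᵢ is the stratum total.
Stratum 1 (≤ High school): n = 629; a·d/n = 14·322/629 = 7.1669; b·c/n = 272·21/629 = 9.0811
Stratum 2 (Some college): n = 479; a·d/n = 17·255/479 = 9.0501; b·c/n = 52·155/479 = 16.8267
Stratum 3 (≥ Bachelor's): n = 264; a·d/n = 4·127/264 = 1.9242; b·c/n = 83·50/264 = 15.7197
OR_MH = (7.1669 + 9.0501 + 1.9242) / (9.0811 + 16.8267 + 15.7197) = 18.1413 / 41.6275 = 0.43580

0.44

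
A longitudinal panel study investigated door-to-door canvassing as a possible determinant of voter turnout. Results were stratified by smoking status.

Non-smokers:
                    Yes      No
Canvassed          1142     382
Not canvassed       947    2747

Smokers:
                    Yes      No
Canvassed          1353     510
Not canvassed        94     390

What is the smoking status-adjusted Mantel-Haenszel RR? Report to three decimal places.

3.096

RR_MH = Σ(aᵢ·n₀ᵢ/nᵢ) / Σ(cᵢ·n₁ᵢ/nᵢ), with n₁ᵢ = aᵢ+bᵢ (exposed), n₀ᵢ = cᵢ+dᵢ (unexposed), nᵢ = n₁ᵢ+n₀ᵢ.
Stratum 1 (Non-smokers): n₁ = 1524, n₀ = 3694, n = 5218; a·n₀/n = 1142·3694/5218 = 808.4607; c·n₁/n = 947·1524/5218 = 276.5864
Stratum 2 (Smokers): n₁ = 1863, n₀ = 484, n = 2347; a·n₀/n = 1353·484/2347 = 279.0166; c·n₁/n = 94·1863/2347 = 74.6153
RR_MH = (808.4607 + 279.0166) / (276.5864 + 74.6153) = 1087.4773 / 351.2017 = 3.09645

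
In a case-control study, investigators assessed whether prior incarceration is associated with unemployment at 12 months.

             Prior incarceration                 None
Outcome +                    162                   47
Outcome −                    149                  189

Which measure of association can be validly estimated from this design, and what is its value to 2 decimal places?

4.37

Reading the table with exposure as columns: a = 162 (Prior incarceration, case), b = 149 (Prior incarceration, non-case), c = 47 (None, case), d = 189.
This is a case-control study: participants were sampled on outcome status, so risks in the source population cannot be estimated directly — relative risk is not valid here. The odds ratio is the appropriate measure.
OR = (a·d)/(b·c) = (162 × 189) / (149 × 47) = 30618 / 7003 = 4.37213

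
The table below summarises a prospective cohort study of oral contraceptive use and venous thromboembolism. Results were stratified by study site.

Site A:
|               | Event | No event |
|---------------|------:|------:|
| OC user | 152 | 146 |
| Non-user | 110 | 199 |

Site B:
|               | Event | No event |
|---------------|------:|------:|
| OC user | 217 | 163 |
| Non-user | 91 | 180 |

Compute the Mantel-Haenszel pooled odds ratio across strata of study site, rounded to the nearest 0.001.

2.230

OR_MH = Σ(aᵢdᵢ/nᵢ) / Σ(bᵢcᵢ/nᵢ), where nᵢ is the stratum total.
Stratum 1 (Site A): n = 607; a·d/n = 152·199/607 = 49.8320; b·c/n = 146·110/607 = 26.4580
Stratum 2 (Site B): n = 651; a·d/n = 217·180/651 = 60.0000; b·c/n = 163·91/651 = 22.7849
OR_MH = (49.8320 + 60.0000) / (26.4580 + 22.7849) = 109.8320 / 49.2429 = 2.23041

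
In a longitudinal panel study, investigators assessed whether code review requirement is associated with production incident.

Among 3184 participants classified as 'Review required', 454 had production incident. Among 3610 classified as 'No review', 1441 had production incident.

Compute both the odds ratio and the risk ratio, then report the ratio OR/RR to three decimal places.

0.701

From the description: a = 454, b = 2730, c = 1441, d = 2169.
OR = (454·2169)/(2730·1441) = 984726/3933930 = 0.25032
Risk in exposed = 454/3184 = 0.14259; risk in unexposed = 1441/3610 = 0.39917; RR = 0.35721
OR/RR = 0.25032 / 0.35721 = 0.70075
The outcome is not rare, so the OR lies further from 1 than the RR.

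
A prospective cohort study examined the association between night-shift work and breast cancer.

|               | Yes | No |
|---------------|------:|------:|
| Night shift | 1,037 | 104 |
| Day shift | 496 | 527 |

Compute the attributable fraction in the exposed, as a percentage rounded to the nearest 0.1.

Cells: a = 1037, b = 104, c = 496, d = 527.
Risk in exposed = 1037/1141 = 0.90885; risk in unexposed = 496/1023 = 0.48485.
RR = 0.90885/0.48485 = 1.87451
AR% = (RR − 1)/RR × 100 = (1.87451 − 1)/1.87451 × 100 = 46.6526%

46.7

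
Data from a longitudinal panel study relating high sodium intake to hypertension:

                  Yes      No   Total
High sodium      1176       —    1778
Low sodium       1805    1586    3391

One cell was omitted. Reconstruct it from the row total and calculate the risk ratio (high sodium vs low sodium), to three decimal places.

The missing cell is in the exposed row: 1778 − 1176 = 602.
So a = 1176, b = 602, c = 1805, d = 1586.
RR = [a/(a+b)] / [c/(c+d)] = (1176/1778) / (1805/3391) = 0.66142/0.53229 = 1.24259

1.243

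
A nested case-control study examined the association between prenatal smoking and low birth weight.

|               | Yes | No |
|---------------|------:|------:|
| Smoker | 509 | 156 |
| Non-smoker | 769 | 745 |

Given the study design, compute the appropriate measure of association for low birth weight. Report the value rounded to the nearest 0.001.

3.161

Cells: a = 509, b = 156, c = 769, d = 745.
This is a nested case-control study: participants were sampled on outcome status, so risks in the source population cannot be estimated directly — relative risk is not valid here. The odds ratio is the appropriate measure.
OR = (a·d)/(b·c) = (509 × 745) / (156 × 769) = 379205 / 119964 = 3.16099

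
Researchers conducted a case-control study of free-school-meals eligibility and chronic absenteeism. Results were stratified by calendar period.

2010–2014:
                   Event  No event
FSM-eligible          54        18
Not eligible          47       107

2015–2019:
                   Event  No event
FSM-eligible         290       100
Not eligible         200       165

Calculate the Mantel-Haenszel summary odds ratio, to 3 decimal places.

OR_MH = Σ(aᵢdᵢ/nᵢ) / Σ(bᵢcᵢ/nᵢ), where nᵢ is the stratum total.
Stratum 1 (2010–2014): n = 226; a·d/n = 54·107/226 = 25.5664; b·c/n = 18·47/226 = 3.7434
Stratum 2 (2015–2019): n = 755; a·d/n = 290·165/755 = 63.3775; b·c/n = 100·200/755 = 26.4901
OR_MH = (25.5664 + 63.3775) / (3.7434 + 26.4901) = 88.9439 / 30.2334 = 2.94190

2.942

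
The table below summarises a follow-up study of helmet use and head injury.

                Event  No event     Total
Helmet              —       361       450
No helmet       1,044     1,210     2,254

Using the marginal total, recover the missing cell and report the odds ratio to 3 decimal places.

The missing cell is in the exposed row: 450 − 361 = 89.
So a = 89, b = 361, c = 1044, d = 1210.
OR = (a·d)/(b·c) = (89 × 1210) / (361 × 1044) = 107690 / 376884 = 0.28574

0.286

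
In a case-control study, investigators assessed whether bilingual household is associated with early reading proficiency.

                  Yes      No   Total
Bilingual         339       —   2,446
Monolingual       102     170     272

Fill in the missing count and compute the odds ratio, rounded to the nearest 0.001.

0.268

The missing cell is in the exposed row: 2446 − 339 = 2107.
So a = 339, b = 2107, c = 102, d = 170.
OR = (a·d)/(b·c) = (339 × 170) / (2107 × 102) = 57630 / 214914 = 0.26815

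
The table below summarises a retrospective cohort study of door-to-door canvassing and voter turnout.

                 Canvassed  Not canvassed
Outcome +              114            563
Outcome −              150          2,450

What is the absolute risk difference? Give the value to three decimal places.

Reading the table with exposure as columns: a = 114 (Canvassed, case), b = 150 (Canvassed, non-case), c = 563 (Not canvassed, case), d = 2450.
Risk in exposed = 114/264 = 0.431818; risk in unexposed = 563/3013 = 0.186857.
Risk difference = 0.431818 − 0.186857 = 0.244961

0.245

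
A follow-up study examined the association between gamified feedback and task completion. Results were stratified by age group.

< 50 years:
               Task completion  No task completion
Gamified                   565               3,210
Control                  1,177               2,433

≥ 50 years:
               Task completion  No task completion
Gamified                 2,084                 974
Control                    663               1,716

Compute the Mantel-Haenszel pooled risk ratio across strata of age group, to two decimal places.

RR_MH = Σ(aᵢ·n₀ᵢ/nᵢ) / Σ(cᵢ·n₁ᵢ/nᵢ), with n₁ᵢ = aᵢ+bᵢ (exposed), n₀ᵢ = cᵢ+dᵢ (unexposed), nᵢ = n₁ᵢ+n₀ᵢ.
Stratum 1 (< 50 years): n₁ = 3775, n₀ = 3610, n = 7385; a·n₀/n = 565·3610/7385 = 276.1882; c·n₁/n = 1177·3775/7385 = 601.6486
Stratum 2 (≥ 50 years): n₁ = 3058, n₀ = 2379, n = 5437; a·n₀/n = 2084·2379/5437 = 911.8698; c·n₁/n = 663·3058/5437 = 372.8994
RR_MH = (276.1882 + 911.8698) / (601.6486 + 372.8994) = 1188.0580 / 974.5480 = 1.21909

1.22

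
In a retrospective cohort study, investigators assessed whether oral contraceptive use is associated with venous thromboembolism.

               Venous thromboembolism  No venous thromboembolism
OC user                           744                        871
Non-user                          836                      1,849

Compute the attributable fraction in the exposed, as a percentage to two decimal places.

Cells: a = 744, b = 871, c = 836, d = 1849.
Risk in exposed = 744/1615 = 0.46068; risk in unexposed = 836/2685 = 0.31136.
RR = 0.46068/0.31136 = 1.47958
AR% = (RR − 1)/RR × 100 = (1.47958 − 1)/1.47958 × 100 = 32.4132%

32.41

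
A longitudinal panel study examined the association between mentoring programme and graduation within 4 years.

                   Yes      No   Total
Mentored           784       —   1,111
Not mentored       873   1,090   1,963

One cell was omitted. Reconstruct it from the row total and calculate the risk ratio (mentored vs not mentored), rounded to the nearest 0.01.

1.59

The missing cell is in the exposed row: 1111 − 784 = 327.
So a = 784, b = 327, c = 873, d = 1090.
RR = [a/(a+b)] / [c/(c+d)] = (784/1111) / (873/1963) = 0.70567/0.44473 = 1.58675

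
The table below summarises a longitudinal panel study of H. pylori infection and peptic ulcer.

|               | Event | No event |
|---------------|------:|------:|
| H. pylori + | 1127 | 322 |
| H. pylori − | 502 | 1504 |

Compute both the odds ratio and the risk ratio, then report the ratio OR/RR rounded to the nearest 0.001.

Cells: a = 1127, b = 322, c = 502, d = 1504.
OR = (1127·1504)/(322·502) = 1695008/161644 = 10.48606
Risk in exposed = 1127/1449 = 0.77778; risk in unexposed = 502/2006 = 0.25025; RR = 3.10801
OR/RR = 10.48606 / 3.10801 = 3.37388
The outcome is not rare, so the OR lies further from 1 than the RR.

3.374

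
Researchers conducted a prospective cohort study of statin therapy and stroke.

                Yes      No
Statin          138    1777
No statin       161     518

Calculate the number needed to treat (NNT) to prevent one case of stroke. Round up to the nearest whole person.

Risk in treated group = 138/1915 = 0.07206; risk in control = 161/679 = 0.23711.
Absolute risk reduction = 0.23711 − 0.07206 = 0.16505
NNT = 1 / ARR = 1 / 0.16505 = 6.059 → round up → 7

7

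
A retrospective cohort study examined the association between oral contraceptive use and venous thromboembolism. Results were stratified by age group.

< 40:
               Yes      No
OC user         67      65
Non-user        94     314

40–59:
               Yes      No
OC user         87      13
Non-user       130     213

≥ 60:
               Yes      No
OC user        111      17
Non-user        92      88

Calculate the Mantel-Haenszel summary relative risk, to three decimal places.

2.019

RR_MH = Σ(aᵢ·n₀ᵢ/nᵢ) / Σ(cᵢ·n₁ᵢ/nᵢ), with n₁ᵢ = aᵢ+bᵢ (exposed), n₀ᵢ = cᵢ+dᵢ (unexposed), nᵢ = n₁ᵢ+n₀ᵢ.
Stratum 1 (< 40): n₁ = 132, n₀ = 408, n = 540; a·n₀/n = 67·408/540 = 50.6222; c·n₁/n = 94·132/540 = 22.9778
Stratum 2 (40–59): n₁ = 100, n₀ = 343, n = 443; a·n₀/n = 87·343/443 = 67.3612; c·n₁/n = 130·100/443 = 29.3454
Stratum 3 (≥ 60): n₁ = 128, n₀ = 180, n = 308; a·n₀/n = 111·180/308 = 64.8701; c·n₁/n = 92·128/308 = 38.2338
RR_MH = (50.6222 + 67.3612 + 64.8701) / (22.9778 + 29.3454 + 38.2338) = 182.8535 / 90.5569 = 2.01921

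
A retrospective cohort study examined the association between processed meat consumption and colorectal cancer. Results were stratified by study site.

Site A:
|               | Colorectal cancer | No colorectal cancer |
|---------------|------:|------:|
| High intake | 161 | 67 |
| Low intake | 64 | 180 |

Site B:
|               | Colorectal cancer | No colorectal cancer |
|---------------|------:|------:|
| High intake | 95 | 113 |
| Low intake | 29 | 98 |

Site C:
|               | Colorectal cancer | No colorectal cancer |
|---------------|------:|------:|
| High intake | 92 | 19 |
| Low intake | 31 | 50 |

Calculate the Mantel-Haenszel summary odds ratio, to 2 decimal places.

5.16

OR_MH = Σ(aᵢdᵢ/nᵢ) / Σ(bᵢcᵢ/nᵢ), where nᵢ is the stratum total.
Stratum 1 (Site A): n = 472; a·d/n = 161·180/472 = 61.3983; b·c/n = 67·64/472 = 9.0847
Stratum 2 (Site B): n = 335; a·d/n = 95·98/335 = 27.7910; b·c/n = 113·29/335 = 9.7821
Stratum 3 (Site C): n = 192; a·d/n = 92·50/192 = 23.9583; b·c/n = 19·31/192 = 3.0677
OR_MH = (61.3983 + 27.7910 + 23.9583) / (9.0847 + 9.7821 + 3.0677) = 113.1477 / 21.9345 = 5.15842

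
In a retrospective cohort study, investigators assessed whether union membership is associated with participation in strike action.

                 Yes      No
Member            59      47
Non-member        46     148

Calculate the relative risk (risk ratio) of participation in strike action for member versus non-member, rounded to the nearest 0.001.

Cells: a = 59, b = 47, c = 46, d = 148.
Risk in exposed = 59/106 = 0.55660; risk in unexposed = 46/194 = 0.23711.
RR = 0.55660 / 0.23711 = 2.34742
The risk among the exposed is 2.35 times that among the unexposed.

2.347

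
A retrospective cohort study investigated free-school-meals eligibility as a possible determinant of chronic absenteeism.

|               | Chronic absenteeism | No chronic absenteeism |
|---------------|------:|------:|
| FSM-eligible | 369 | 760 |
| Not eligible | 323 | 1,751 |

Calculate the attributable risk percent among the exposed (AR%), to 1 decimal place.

Cells: a = 369, b = 760, c = 323, d = 1751.
Risk in exposed = 369/1129 = 0.32684; risk in unexposed = 323/2074 = 0.15574.
RR = 0.32684/0.15574 = 2.09864
AR% = (RR − 1)/RR × 100 = (2.09864 − 1)/2.09864 × 100 = 52.3502%

52.4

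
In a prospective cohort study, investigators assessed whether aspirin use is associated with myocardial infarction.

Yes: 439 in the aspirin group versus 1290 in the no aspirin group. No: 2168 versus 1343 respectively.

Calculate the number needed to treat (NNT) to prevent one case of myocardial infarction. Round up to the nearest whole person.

4

Risk in treated group = 439/2607 = 0.16839; risk in control = 1290/2633 = 0.48994.
Absolute risk reduction = 0.48994 − 0.16839 = 0.32154
NNT = 1 / ARR = 1 / 0.32154 = 3.110 → round up → 4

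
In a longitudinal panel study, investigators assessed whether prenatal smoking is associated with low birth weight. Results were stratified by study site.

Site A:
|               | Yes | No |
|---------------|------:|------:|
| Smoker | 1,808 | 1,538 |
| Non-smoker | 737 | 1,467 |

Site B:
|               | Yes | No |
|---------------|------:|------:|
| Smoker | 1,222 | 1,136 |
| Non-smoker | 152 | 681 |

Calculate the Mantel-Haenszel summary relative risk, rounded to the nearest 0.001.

RR_MH = Σ(aᵢ·n₀ᵢ/nᵢ) / Σ(cᵢ·n₁ᵢ/nᵢ), with n₁ᵢ = aᵢ+bᵢ (exposed), n₀ᵢ = cᵢ+dᵢ (unexposed), nᵢ = n₁ᵢ+n₀ᵢ.
Stratum 1 (Site A): n₁ = 3346, n₀ = 2204, n = 5550; a·n₀/n = 1808·2204/5550 = 717.9877; c·n₁/n = 737·3346/5550 = 444.3247
Stratum 2 (Site B): n₁ = 2358, n₀ = 833, n = 3191; a·n₀/n = 1222·833/3191 = 318.9991; c·n₁/n = 152·2358/3191 = 112.3209
RR_MH = (717.9877 + 318.9991) / (444.3247 + 112.3209) = 1036.9868 / 556.6456 = 1.86292

1.863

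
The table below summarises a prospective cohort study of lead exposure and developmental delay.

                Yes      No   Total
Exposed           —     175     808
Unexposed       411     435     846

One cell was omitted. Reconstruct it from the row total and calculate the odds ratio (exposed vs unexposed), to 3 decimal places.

3.828

The missing cell is in the exposed row: 808 − 175 = 633.
So a = 633, b = 175, c = 411, d = 435.
OR = (a·d)/(b·c) = (633 × 435) / (175 × 411) = 275355 / 71925 = 3.82836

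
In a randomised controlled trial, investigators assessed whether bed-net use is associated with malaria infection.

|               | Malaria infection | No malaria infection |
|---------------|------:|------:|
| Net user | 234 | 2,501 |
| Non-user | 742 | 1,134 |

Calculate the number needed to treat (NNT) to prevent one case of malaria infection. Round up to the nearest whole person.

4

Risk in treated group = 234/2735 = 0.08556; risk in control = 742/1876 = 0.39552.
Absolute risk reduction = 0.39552 − 0.08556 = 0.30996
NNT = 1 / ARR = 1 / 0.30996 = 3.226 → round up → 4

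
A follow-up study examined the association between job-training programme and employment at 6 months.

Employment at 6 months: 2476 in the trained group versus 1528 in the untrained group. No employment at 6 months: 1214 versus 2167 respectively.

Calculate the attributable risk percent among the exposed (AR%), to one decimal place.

From the description: a = 2476, b = 1214, c = 1528, d = 2167.
Risk in exposed = 2476/3690 = 0.67100; risk in unexposed = 1528/3695 = 0.41353.
RR = 0.67100/0.41353 = 1.62261
AR% = (RR − 1)/RR × 100 = (1.62261 − 1)/1.62261 × 100 = 38.3711%

38.4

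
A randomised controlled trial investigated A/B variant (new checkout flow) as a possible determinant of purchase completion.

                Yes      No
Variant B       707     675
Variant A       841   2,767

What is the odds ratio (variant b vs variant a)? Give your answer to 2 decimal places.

Cells: a = 707, b = 675, c = 841, d = 2767.
OR = (a·d)/(b·c) = (707 × 2767) / (675 × 841) = 1956269 / 567675 = 3.44611
The odds of purchase completion are about 3.45 times as high in the variant b group.

3.45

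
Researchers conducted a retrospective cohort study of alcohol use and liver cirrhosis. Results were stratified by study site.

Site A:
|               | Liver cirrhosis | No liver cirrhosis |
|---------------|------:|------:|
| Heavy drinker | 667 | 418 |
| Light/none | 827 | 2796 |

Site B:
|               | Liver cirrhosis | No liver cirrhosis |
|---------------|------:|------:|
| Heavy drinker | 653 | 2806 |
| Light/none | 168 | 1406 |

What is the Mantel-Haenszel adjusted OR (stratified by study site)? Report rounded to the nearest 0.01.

3.46

OR_MH = Σ(aᵢdᵢ/nᵢ) / Σ(bᵢcᵢ/nᵢ), where nᵢ is the stratum total.
Stratum 1 (Site A): n = 4708; a·d/n = 667·2796/4708 = 396.1198; b·c/n = 418·827/4708 = 73.4252
Stratum 2 (Site B): n = 5033; a·d/n = 653·1406/5033 = 182.4196; b·c/n = 2806·168/5033 = 93.6634
OR_MH = (396.1198 + 182.4196) / (73.4252 + 93.6634) = 578.5394 / 167.0887 = 3.46247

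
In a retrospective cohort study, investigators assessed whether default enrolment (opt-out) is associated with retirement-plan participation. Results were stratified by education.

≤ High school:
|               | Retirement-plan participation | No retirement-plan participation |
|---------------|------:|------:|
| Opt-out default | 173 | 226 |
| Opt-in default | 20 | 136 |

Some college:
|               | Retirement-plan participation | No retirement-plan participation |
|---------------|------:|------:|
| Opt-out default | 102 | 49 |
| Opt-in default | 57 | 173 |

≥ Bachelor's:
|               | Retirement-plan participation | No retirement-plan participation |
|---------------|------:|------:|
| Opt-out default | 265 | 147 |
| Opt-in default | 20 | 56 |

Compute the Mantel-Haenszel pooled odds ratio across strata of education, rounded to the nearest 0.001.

5.540

OR_MH = Σ(aᵢdᵢ/nᵢ) / Σ(bᵢcᵢ/nᵢ), where nᵢ is the stratum total.
Stratum 1 (≤ High school): n = 555; a·d/n = 173·136/555 = 42.3928; b·c/n = 226·20/555 = 8.1441
Stratum 2 (Some college): n = 381; a·d/n = 102·173/381 = 46.3150; b·c/n = 49·57/381 = 7.3307
Stratum 3 (≥ Bachelor's): n = 488; a·d/n = 265·56/488 = 30.4098; b·c/n = 147·20/488 = 6.0246
OR_MH = (42.3928 + 46.3150 + 30.4098) / (8.1441 + 7.3307 + 6.0246) = 119.1176 / 21.4994 = 5.54050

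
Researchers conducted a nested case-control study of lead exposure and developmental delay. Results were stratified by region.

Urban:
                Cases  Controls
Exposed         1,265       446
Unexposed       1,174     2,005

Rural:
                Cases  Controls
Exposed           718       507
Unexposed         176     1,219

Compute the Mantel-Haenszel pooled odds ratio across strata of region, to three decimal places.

OR_MH = Σ(aᵢdᵢ/nᵢ) / Σ(bᵢcᵢ/nᵢ), where nᵢ is the stratum total.
Stratum 1 (Urban): n = 4890; a·d/n = 1265·2005/4890 = 518.6759; b·c/n = 446·1174/4890 = 107.0765
Stratum 2 (Rural): n = 2620; a·d/n = 718·1219/2620 = 334.0618; b·c/n = 507·176/2620 = 34.0580
OR_MH = (518.6759 + 334.0618) / (107.0765 + 34.0580) = 852.7377 / 141.1345 = 6.04202

6.042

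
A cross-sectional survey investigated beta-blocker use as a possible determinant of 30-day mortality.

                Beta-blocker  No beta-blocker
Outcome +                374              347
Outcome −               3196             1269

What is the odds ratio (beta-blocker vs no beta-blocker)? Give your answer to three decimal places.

0.428

Reading the table with exposure as columns: a = 374 (Beta-blocker, case), b = 3196 (Beta-blocker, non-case), c = 347 (No beta-blocker, case), d = 1269.
OR = (a·d)/(b·c) = (374 × 1269) / (3196 × 347) = 474606 / 1109012 = 0.42795
Exposure is associated with lower odds of 30-day mortality (OR = 0.43 < 1).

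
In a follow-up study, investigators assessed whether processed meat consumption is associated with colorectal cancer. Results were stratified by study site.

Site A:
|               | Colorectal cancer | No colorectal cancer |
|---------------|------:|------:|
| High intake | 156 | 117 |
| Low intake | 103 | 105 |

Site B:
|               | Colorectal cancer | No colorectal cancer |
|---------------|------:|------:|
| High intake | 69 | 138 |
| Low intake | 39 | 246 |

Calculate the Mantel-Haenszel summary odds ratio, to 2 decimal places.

1.90

OR_MH = Σ(aᵢdᵢ/nᵢ) / Σ(bᵢcᵢ/nᵢ), where nᵢ is the stratum total.
Stratum 1 (Site A): n = 481; a·d/n = 156·105/481 = 34.0541; b·c/n = 117·103/481 = 25.0541
Stratum 2 (Site B): n = 492; a·d/n = 69·246/492 = 34.5000; b·c/n = 138·39/492 = 10.9390
OR_MH = (34.0541 + 34.5000) / (25.0541 + 10.9390) = 68.5541 / 35.9931 = 1.90465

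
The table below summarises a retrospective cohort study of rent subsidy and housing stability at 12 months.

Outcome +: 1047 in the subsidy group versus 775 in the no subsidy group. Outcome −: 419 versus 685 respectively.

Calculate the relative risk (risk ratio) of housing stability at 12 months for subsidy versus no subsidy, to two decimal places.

From the description: a = 1047, b = 419, c = 775, d = 685.
Risk in exposed = 1047/1466 = 0.71419; risk in unexposed = 775/1460 = 0.53082.
RR = 0.71419 / 0.53082 = 1.34544
The risk among the exposed is 1.35 times that among the unexposed.

1.35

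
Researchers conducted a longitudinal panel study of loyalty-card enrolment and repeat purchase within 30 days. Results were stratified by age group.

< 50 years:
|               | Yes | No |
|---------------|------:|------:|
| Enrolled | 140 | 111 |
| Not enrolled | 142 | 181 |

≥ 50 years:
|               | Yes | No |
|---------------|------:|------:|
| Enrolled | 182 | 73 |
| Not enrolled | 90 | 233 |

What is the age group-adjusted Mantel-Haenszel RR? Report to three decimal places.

1.773

RR_MH = Σ(aᵢ·n₀ᵢ/nᵢ) / Σ(cᵢ·n₁ᵢ/nᵢ), with n₁ᵢ = aᵢ+bᵢ (exposed), n₀ᵢ = cᵢ+dᵢ (unexposed), nᵢ = n₁ᵢ+n₀ᵢ.
Stratum 1 (< 50 years): n₁ = 251, n₀ = 323, n = 574; a·n₀/n = 140·323/574 = 78.7805; c·n₁/n = 142·251/574 = 62.0941
Stratum 2 (≥ 50 years): n₁ = 255, n₀ = 323, n = 578; a·n₀/n = 182·323/578 = 101.7059; c·n₁/n = 90·255/578 = 39.7059
RR_MH = (78.7805 + 101.7059) / (62.0941 + 39.7059) = 180.4864 / 101.8000 = 1.77295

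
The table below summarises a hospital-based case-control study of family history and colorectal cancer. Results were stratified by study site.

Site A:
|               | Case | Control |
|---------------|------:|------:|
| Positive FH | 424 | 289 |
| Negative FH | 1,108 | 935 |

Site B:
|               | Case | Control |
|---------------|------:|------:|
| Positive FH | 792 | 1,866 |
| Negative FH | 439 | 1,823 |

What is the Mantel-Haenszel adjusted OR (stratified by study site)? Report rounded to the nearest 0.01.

1.55

OR_MH = Σ(aᵢdᵢ/nᵢ) / Σ(bᵢcᵢ/nᵢ), where nᵢ is the stratum total.
Stratum 1 (Site A): n = 2756; a·d/n = 424·935/2756 = 143.8462; b·c/n = 289·1108/2756 = 116.1872
Stratum 2 (Site B): n = 4920; a·d/n = 792·1823/4920 = 293.4585; b·c/n = 1866·439/4920 = 166.4988
OR_MH = (143.8462 + 293.4585) / (116.1872 + 166.4988) = 437.3047 / 282.6860 = 1.54696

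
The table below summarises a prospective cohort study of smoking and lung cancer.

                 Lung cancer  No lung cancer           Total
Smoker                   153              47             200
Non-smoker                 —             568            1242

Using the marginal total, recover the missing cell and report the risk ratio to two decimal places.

1.41

The missing cell is in the unexposed row: 1242 − 568 = 674.
So a = 153, b = 47, c = 674, d = 568.
RR = [a/(a+b)] / [c/(c+d)] = (153/200) / (674/1242) = 0.76500/0.54267 = 1.40969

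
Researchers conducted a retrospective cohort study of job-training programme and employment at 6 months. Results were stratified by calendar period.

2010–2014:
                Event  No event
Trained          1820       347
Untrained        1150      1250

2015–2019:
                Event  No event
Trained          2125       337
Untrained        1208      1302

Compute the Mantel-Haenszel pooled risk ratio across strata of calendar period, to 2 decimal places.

RR_MH = Σ(aᵢ·n₀ᵢ/nᵢ) / Σ(cᵢ·n₁ᵢ/nᵢ), with n₁ᵢ = aᵢ+bᵢ (exposed), n₀ᵢ = cᵢ+dᵢ (unexposed), nᵢ = n₁ᵢ+n₀ᵢ.
Stratum 1 (2010–2014): n₁ = 2167, n₀ = 2400, n = 4567; a·n₀/n = 1820·2400/4567 = 956.4265; c·n₁/n = 1150·2167/4567 = 545.6646
Stratum 2 (2015–2019): n₁ = 2462, n₀ = 2510, n = 4972; a·n₀/n = 2125·2510/4972 = 1072.7574; c·n₁/n = 1208·2462/4972 = 598.1689
RR_MH = (956.4265 + 1072.7574) / (545.6646 + 598.1689) = 2029.1840 / 1143.8335 = 1.77402

1.77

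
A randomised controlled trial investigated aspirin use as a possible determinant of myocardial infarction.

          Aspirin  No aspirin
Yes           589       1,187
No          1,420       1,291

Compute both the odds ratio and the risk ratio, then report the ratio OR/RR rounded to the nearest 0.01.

Reading the table with exposure as columns: a = 589 (Aspirin, case), b = 1420 (Aspirin, non-case), c = 1187 (No aspirin, case), d = 1291.
OR = (589·1291)/(1420·1187) = 760399/1685540 = 0.45113
Risk in exposed = 589/2009 = 0.29318; risk in unexposed = 1187/2478 = 0.47902; RR = 0.61205
OR/RR = 0.45113 / 0.61205 = 0.73708
The outcome is not rare, so the OR lies further from 1 than the RR.

0.74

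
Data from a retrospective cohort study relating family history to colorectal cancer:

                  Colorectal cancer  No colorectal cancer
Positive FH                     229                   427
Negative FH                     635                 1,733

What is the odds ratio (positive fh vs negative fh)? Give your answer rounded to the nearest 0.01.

Cells: a = 229, b = 427, c = 635, d = 1733.
OR = (a·d)/(b·c) = (229 × 1733) / (427 × 635) = 396857 / 271145 = 1.46363
The odds of colorectal cancer are about 1.46 times as high in the positive fh group.

1.46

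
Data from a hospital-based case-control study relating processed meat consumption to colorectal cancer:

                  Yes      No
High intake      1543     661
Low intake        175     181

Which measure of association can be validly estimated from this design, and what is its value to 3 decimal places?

Cells: a = 1543, b = 661, c = 175, d = 181.
This is a hospital-based case-control study: participants were sampled on outcome status, so risks in the source population cannot be estimated directly — relative risk is not valid here. The odds ratio is the appropriate measure.
OR = (a·d)/(b·c) = (1543 × 181) / (661 × 175) = 279283 / 115675 = 2.41438

2.414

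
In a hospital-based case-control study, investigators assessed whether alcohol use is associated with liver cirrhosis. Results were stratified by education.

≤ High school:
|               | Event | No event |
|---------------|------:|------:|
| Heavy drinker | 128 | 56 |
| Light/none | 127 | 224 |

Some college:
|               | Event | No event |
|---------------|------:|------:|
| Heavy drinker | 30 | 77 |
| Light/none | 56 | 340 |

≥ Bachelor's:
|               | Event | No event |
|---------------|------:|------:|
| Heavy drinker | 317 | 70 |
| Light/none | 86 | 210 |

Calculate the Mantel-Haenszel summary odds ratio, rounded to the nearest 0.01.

OR_MH = Σ(aᵢdᵢ/nᵢ) / Σ(bᵢcᵢ/nᵢ), where nᵢ is the stratum total.
Stratum 1 (≤ High school): n = 535; a·d/n = 128·224/535 = 53.5925; b·c/n = 56·127/535 = 13.2935
Stratum 2 (Some college): n = 503; a·d/n = 30·340/503 = 20.2783; b·c/n = 77·56/503 = 8.5726
Stratum 3 (≥ Bachelor's): n = 683; a·d/n = 317·210/683 = 97.4671; b·c/n = 70·86/683 = 8.8141
OR_MH = (53.5925 + 20.2783 + 97.4671) / (13.2935 + 8.5726 + 8.8141) = 171.3379 / 30.6801 = 5.58466

5.58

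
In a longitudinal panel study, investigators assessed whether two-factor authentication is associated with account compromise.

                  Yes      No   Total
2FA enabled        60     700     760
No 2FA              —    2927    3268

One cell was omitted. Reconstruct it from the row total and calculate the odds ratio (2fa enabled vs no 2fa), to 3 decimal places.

The missing cell is in the unexposed row: 3268 − 2927 = 341.
So a = 60, b = 700, c = 341, d = 2927.
OR = (a·d)/(b·c) = (60 × 2927) / (700 × 341) = 175620 / 238700 = 0.73574

0.736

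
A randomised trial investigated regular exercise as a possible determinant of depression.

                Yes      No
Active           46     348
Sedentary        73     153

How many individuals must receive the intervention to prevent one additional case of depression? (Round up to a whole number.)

5

Risk in treated group = 46/394 = 0.11675; risk in control = 73/226 = 0.32301.
Absolute risk reduction = 0.32301 − 0.11675 = 0.20626
NNT = 1 / ARR = 1 / 0.20626 = 4.848 → round up → 5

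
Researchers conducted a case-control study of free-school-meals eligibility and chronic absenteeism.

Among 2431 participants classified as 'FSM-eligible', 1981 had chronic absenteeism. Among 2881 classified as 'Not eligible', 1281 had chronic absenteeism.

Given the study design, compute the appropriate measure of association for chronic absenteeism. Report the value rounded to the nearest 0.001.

From the description: a = 1981, b = 450, c = 1281, d = 1600.
This is a case-control study: participants were sampled on outcome status, so risks in the source population cannot be estimated directly — relative risk is not valid here. The odds ratio is the appropriate measure.
OR = (a·d)/(b·c) = (1981 × 1600) / (450 × 1281) = 3169600 / 576450 = 5.49848

5.498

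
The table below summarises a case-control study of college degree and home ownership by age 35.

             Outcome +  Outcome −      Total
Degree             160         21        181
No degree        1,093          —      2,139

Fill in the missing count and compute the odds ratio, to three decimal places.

The missing cell is in the unexposed row: 2139 − 1093 = 1046.
So a = 160, b = 21, c = 1093, d = 1046.
OR = (a·d)/(b·c) = (160 × 1046) / (21 × 1093) = 167360 / 22953 = 7.29142

7.291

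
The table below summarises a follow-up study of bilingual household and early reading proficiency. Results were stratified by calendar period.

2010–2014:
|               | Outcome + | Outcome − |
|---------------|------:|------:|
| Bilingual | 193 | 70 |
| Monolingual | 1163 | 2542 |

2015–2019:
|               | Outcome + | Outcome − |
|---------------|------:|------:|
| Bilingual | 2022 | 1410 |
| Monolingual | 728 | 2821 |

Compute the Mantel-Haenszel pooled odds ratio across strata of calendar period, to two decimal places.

OR_MH = Σ(aᵢdᵢ/nᵢ) / Σ(bᵢcᵢ/nᵢ), where nᵢ is the stratum total.
Stratum 1 (2010–2014): n = 3968; a·d/n = 193·2542/3968 = 123.6406; b·c/n = 70·1163/3968 = 20.5166
Stratum 2 (2015–2019): n = 6981; a·d/n = 2022·2821/6981 = 817.0838; b·c/n = 1410·728/6981 = 147.0391
OR_MH = (123.6406 + 817.0838) / (20.5166 + 147.0391) = 940.7244 / 167.5557 = 5.61440

5.61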